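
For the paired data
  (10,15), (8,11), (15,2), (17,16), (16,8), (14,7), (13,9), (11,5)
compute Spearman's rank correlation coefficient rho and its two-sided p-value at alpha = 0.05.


Step 1: Rank x and y separately (midranks; no ties here).
rank(x): 10->2, 8->1, 15->6, 17->8, 16->7, 14->5, 13->4, 11->3
rank(y): 15->7, 11->6, 2->1, 16->8, 8->4, 7->3, 9->5, 5->2
Step 2: d_i = R_x(i) - R_y(i); compute d_i^2.
  (2-7)^2=25, (1-6)^2=25, (6-1)^2=25, (8-8)^2=0, (7-4)^2=9, (5-3)^2=4, (4-5)^2=1, (3-2)^2=1
sum(d^2) = 90.
Step 3: rho = 1 - 6*90 / (8*(8^2 - 1)) = 1 - 540/504 = -0.071429.
Step 4: Under H0, t = rho * sqrt((n-2)/(1-rho^2)) = -0.1754 ~ t(6).
Step 5: Two-sided p-value from the t-distribution with 6 df = 0.866526.
Step 6: alpha = 0.05. fail to reject H0.

rho = -0.0714, p = 0.866526, fail to reject H0 at alpha = 0.05.


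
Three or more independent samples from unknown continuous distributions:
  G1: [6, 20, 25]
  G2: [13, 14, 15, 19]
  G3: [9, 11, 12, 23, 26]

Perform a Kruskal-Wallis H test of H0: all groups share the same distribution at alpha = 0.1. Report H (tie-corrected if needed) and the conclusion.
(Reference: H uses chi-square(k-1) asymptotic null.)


Step 1: Combine all N = 12 observations and assign midranks.
sorted (value, group, rank): (6,G1,1), (9,G3,2), (11,G3,3), (12,G3,4), (13,G2,5), (14,G2,6), (15,G2,7), (19,G2,8), (20,G1,9), (23,G3,10), (25,G1,11), (26,G3,12)
Step 2: Sum ranks within each group.
R_1 = 21 (n_1 = 3)
R_2 = 26 (n_2 = 4)
R_3 = 31 (n_3 = 5)
Step 3: H = 12/(N(N+1)) * sum(R_i^2/n_i) - 3(N+1)
     = 12/(12*13) * (21^2/3 + 26^2/4 + 31^2/5) - 3*13
     = 0.076923 * 508.2 - 39
     = 0.092308.
Step 4: No ties, so H is used without correction.
Step 5: Under H0, H ~ chi^2(2); p-value = 0.954895.
Step 6: alpha = 0.1. fail to reject H0.

H = 0.0923, df = 2, p = 0.954895, fail to reject H0.


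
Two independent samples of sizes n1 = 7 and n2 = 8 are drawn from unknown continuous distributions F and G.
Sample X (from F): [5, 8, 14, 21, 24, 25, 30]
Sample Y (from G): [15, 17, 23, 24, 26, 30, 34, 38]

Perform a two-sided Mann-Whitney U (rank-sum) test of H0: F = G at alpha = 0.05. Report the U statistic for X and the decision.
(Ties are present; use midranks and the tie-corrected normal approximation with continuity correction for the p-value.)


Step 1: Combine and sort all 15 observations; assign midranks.
sorted (value, group): (5,X), (8,X), (14,X), (15,Y), (17,Y), (21,X), (23,Y), (24,X), (24,Y), (25,X), (26,Y), (30,X), (30,Y), (34,Y), (38,Y)
ranks: 5->1, 8->2, 14->3, 15->4, 17->5, 21->6, 23->7, 24->8.5, 24->8.5, 25->10, 26->11, 30->12.5, 30->12.5, 34->14, 38->15
Step 2: Rank sum for X: R1 = 1 + 2 + 3 + 6 + 8.5 + 10 + 12.5 = 43.
Step 3: U_X = R1 - n1(n1+1)/2 = 43 - 7*8/2 = 43 - 28 = 15.
       U_Y = n1*n2 - U_X = 56 - 15 = 41.
Step 4: Ties are present, so use the tie-corrected normal approximation (with continuity correction) for the p-value.
Step 5: p-value = 0.147286; compare to alpha = 0.05. fail to reject H0.

U_X = 15, p = 0.147286, fail to reject H0 at alpha = 0.05.


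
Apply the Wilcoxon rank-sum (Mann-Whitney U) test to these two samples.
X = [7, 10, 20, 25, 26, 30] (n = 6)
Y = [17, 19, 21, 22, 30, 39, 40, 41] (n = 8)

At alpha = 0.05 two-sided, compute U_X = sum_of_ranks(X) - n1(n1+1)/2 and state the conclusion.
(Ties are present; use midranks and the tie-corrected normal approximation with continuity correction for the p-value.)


Step 1: Combine and sort all 14 observations; assign midranks.
sorted (value, group): (7,X), (10,X), (17,Y), (19,Y), (20,X), (21,Y), (22,Y), (25,X), (26,X), (30,X), (30,Y), (39,Y), (40,Y), (41,Y)
ranks: 7->1, 10->2, 17->3, 19->4, 20->5, 21->6, 22->7, 25->8, 26->9, 30->10.5, 30->10.5, 39->12, 40->13, 41->14
Step 2: Rank sum for X: R1 = 1 + 2 + 5 + 8 + 9 + 10.5 = 35.5.
Step 3: U_X = R1 - n1(n1+1)/2 = 35.5 - 6*7/2 = 35.5 - 21 = 14.5.
       U_Y = n1*n2 - U_X = 48 - 14.5 = 33.5.
Step 4: Ties are present, so use the tie-corrected normal approximation (with continuity correction) for the p-value.
Step 5: p-value = 0.244759; compare to alpha = 0.05. fail to reject H0.

U_X = 14.5, p = 0.244759, fail to reject H0 at alpha = 0.05.


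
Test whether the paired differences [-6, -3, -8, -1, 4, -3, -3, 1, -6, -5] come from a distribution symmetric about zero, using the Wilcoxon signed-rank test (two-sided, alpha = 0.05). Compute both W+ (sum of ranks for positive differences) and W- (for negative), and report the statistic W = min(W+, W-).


Step 1: Drop any zero differences (none here) and take |d_i|.
|d| = [6, 3, 8, 1, 4, 3, 3, 1, 6, 5]
Step 2: Midrank |d_i| (ties get averaged ranks).
ranks: |6|->8.5, |3|->4, |8|->10, |1|->1.5, |4|->6, |3|->4, |3|->4, |1|->1.5, |6|->8.5, |5|->7
Step 3: Attach original signs; sum ranks with positive sign and with negative sign.
W+ = 6 + 1.5 = 7.5
W- = 8.5 + 4 + 10 + 1.5 + 4 + 4 + 8.5 + 7 = 47.5
(Check: W+ + W- = 55 should equal n(n+1)/2 = 55.)
Step 4: Test statistic W = min(W+, W-) = 7.5.
Step 5: Ties in |d|, so use the tie-corrected normal approximation.
        E[W] = n(n+1)/4 = 10*11/4 = 27.5.
        Tie groups: |d|=1 (t=2), |d|=3 (t=3), |d|=6 (t=2); sum(t^3 - t) = 36.
        Var[W] = n(n+1)(2n+1)/24 - sum(t^3-t)/48 = 2310/24 - 36/48 = 95.5.
        z = (W - E[W]) / sqrt(Var[W]) = (7.5 - 27.5) / 9.7724 = -2.0466.
        Two-sided p = 2*Phi(z) = 0.040700.
Step 6: alpha = 0.05. reject H0.

W+ = 7.5, W- = 47.5, W = min = 7.5, p = 0.040700, reject H0.


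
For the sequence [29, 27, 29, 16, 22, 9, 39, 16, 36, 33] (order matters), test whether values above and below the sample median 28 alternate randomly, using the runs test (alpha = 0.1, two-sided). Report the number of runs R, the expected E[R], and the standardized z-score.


Step 1: Compute median = 28; label A = above, B = below.
Labels in order: ABABBBABAA  (n_A = 5, n_B = 5)
Step 2: Count runs R = 7.
Step 3: Under H0 (random ordering), E[R] = 2*n_A*n_B/(n_A+n_B) + 1 = 2*5*5/10 + 1 = 6.0000.
        Var[R] = 2*n_A*n_B*(2*n_A*n_B - n_A - n_B) / ((n_A+n_B)^2 * (n_A+n_B-1)) = 2000/900 = 2.2222.
        SD[R] = 1.4907.
Step 4: Continuity-corrected z = (R - 0.5 - E[R]) / SD[R] = (7 - 0.5 - 6.0000) / 1.4907 = 0.3354.
Step 5: Two-sided p-value via normal approximation = 2*(1 - Phi(|z|)) = 0.737316.
Step 6: alpha = 0.1. fail to reject H0.

R = 7, z = 0.3354, p = 0.737316, fail to reject H0.


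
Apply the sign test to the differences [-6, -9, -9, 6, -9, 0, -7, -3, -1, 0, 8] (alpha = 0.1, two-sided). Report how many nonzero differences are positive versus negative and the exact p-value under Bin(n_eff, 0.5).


Step 1: Discard zero differences. Original n = 11; n_eff = number of nonzero differences = 9.
Nonzero differences (with sign): -6, -9, -9, +6, -9, -7, -3, -1, +8
Step 2: Count signs: positive = 2, negative = 7.
Step 3: Under H0: P(positive) = 0.5, so the number of positives S ~ Bin(9, 0.5).
Step 4: Two-sided exact p-value = sum of Bin(9,0.5) probabilities at or below the observed probability = 0.179688.
Step 5: alpha = 0.1. fail to reject H0.

n_eff = 9, pos = 2, neg = 7, p = 0.179688, fail to reject H0.


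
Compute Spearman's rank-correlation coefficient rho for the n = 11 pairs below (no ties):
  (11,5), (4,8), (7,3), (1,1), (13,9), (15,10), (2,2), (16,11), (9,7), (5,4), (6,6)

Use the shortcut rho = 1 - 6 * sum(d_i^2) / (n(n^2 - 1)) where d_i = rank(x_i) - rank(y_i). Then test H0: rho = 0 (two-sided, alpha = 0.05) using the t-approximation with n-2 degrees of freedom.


Step 1: Rank x and y separately (midranks; no ties here).
rank(x): 11->8, 4->3, 7->6, 1->1, 13->9, 15->10, 2->2, 16->11, 9->7, 5->4, 6->5
rank(y): 5->5, 8->8, 3->3, 1->1, 9->9, 10->10, 2->2, 11->11, 7->7, 4->4, 6->6
Step 2: d_i = R_x(i) - R_y(i); compute d_i^2.
  (8-5)^2=9, (3-8)^2=25, (6-3)^2=9, (1-1)^2=0, (9-9)^2=0, (10-10)^2=0, (2-2)^2=0, (11-11)^2=0, (7-7)^2=0, (4-4)^2=0, (5-6)^2=1
sum(d^2) = 44.
Step 3: rho = 1 - 6*44 / (11*(11^2 - 1)) = 1 - 264/1320 = 0.800000.
Step 4: Under H0, t = rho * sqrt((n-2)/(1-rho^2)) = 4.0000 ~ t(9).
Step 5: Two-sided p-value from the t-distribution with 9 df = 0.003110.
Step 6: alpha = 0.05. reject H0.

rho = 0.8000, p = 0.003110, reject H0 at alpha = 0.05.


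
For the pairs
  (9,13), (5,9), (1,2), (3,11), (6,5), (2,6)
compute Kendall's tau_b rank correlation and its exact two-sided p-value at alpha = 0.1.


Step 1: Enumerate the 15 unordered pairs (i,j) with i<j and classify each by sign(x_j-x_i) * sign(y_j-y_i).
  (1,2):dx=-4,dy=-4->C; (1,3):dx=-8,dy=-11->C; (1,4):dx=-6,dy=-2->C; (1,5):dx=-3,dy=-8->C
  (1,6):dx=-7,dy=-7->C; (2,3):dx=-4,dy=-7->C; (2,4):dx=-2,dy=+2->D; (2,5):dx=+1,dy=-4->D
  (2,6):dx=-3,dy=-3->C; (3,4):dx=+2,dy=+9->C; (3,5):dx=+5,dy=+3->C; (3,6):dx=+1,dy=+4->C
  (4,5):dx=+3,dy=-6->D; (4,6):dx=-1,dy=-5->C; (5,6):dx=-4,dy=+1->D
Step 2: C = 11, D = 4, total pairs = 15.
Step 3: tau = (C - D)/(n(n-1)/2) = (11 - 4)/15 = 0.466667.
Step 4: Exact two-sided p-value (enumerate n! = 720 permutations of y under H0): p = 0.272222.
Step 5: alpha = 0.1. fail to reject H0.

tau_b = 0.4667 (C=11, D=4), p = 0.272222, fail to reject H0.


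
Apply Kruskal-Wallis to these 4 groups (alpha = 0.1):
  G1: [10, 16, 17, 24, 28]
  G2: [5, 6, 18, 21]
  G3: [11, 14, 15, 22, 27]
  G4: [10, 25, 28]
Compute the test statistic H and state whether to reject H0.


Step 1: Combine all N = 17 observations and assign midranks.
sorted (value, group, rank): (5,G2,1), (6,G2,2), (10,G1,3.5), (10,G4,3.5), (11,G3,5), (14,G3,6), (15,G3,7), (16,G1,8), (17,G1,9), (18,G2,10), (21,G2,11), (22,G3,12), (24,G1,13), (25,G4,14), (27,G3,15), (28,G1,16.5), (28,G4,16.5)
Step 2: Sum ranks within each group.
R_1 = 50 (n_1 = 5)
R_2 = 24 (n_2 = 4)
R_3 = 45 (n_3 = 5)
R_4 = 34 (n_4 = 3)
Step 3: H = 12/(N(N+1)) * sum(R_i^2/n_i) - 3(N+1)
     = 12/(17*18) * (50^2/5 + 24^2/4 + 45^2/5 + 34^2/3) - 3*18
     = 0.039216 * 1434.33 - 54
     = 2.248366.
Step 4: Ties present; correction factor C = 1 - 12/(17^3 - 17) = 0.997549. Corrected H = 2.248366 / 0.997549 = 2.253890.
Step 5: Under H0, H ~ chi^2(3); p-value = 0.521412.
Step 6: alpha = 0.1. fail to reject H0.

H = 2.2539, df = 3, p = 0.521412, fail to reject H0.


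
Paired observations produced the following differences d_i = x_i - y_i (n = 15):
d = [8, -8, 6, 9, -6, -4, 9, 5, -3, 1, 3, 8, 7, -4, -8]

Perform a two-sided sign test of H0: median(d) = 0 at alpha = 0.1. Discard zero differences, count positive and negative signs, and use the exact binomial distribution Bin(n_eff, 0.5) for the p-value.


Step 1: Discard zero differences. Original n = 15; n_eff = number of nonzero differences = 15.
Nonzero differences (with sign): +8, -8, +6, +9, -6, -4, +9, +5, -3, +1, +3, +8, +7, -4, -8
Step 2: Count signs: positive = 9, negative = 6.
Step 3: Under H0: P(positive) = 0.5, so the number of positives S ~ Bin(15, 0.5).
Step 4: Two-sided exact p-value = sum of Bin(15,0.5) probabilities at or below the observed probability = 0.607239.
Step 5: alpha = 0.1. fail to reject H0.

n_eff = 15, pos = 9, neg = 6, p = 0.607239, fail to reject H0.


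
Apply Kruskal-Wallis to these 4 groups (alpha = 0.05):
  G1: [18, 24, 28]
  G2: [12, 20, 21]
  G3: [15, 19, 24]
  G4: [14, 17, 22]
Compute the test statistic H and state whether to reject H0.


Step 1: Combine all N = 12 observations and assign midranks.
sorted (value, group, rank): (12,G2,1), (14,G4,2), (15,G3,3), (17,G4,4), (18,G1,5), (19,G3,6), (20,G2,7), (21,G2,8), (22,G4,9), (24,G1,10.5), (24,G3,10.5), (28,G1,12)
Step 2: Sum ranks within each group.
R_1 = 27.5 (n_1 = 3)
R_2 = 16 (n_2 = 3)
R_3 = 19.5 (n_3 = 3)
R_4 = 15 (n_4 = 3)
Step 3: H = 12/(N(N+1)) * sum(R_i^2/n_i) - 3(N+1)
     = 12/(12*13) * (27.5^2/3 + 16^2/3 + 19.5^2/3 + 15^2/3) - 3*13
     = 0.076923 * 539.167 - 39
     = 2.474359.
Step 4: Ties present; correction factor C = 1 - 6/(12^3 - 12) = 0.996503. Corrected H = 2.474359 / 0.996503 = 2.483041.
Step 5: Under H0, H ~ chi^2(3); p-value = 0.478364.
Step 6: alpha = 0.05. fail to reject H0.

H = 2.4830, df = 3, p = 0.478364, fail to reject H0.


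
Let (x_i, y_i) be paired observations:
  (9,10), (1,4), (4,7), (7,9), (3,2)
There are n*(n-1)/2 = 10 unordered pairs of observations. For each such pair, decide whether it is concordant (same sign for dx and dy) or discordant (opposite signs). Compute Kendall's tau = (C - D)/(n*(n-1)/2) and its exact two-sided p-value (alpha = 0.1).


Step 1: Enumerate the 10 unordered pairs (i,j) with i<j and classify each by sign(x_j-x_i) * sign(y_j-y_i).
  (1,2):dx=-8,dy=-6->C; (1,3):dx=-5,dy=-3->C; (1,4):dx=-2,dy=-1->C; (1,5):dx=-6,dy=-8->C
  (2,3):dx=+3,dy=+3->C; (2,4):dx=+6,dy=+5->C; (2,5):dx=+2,dy=-2->D; (3,4):dx=+3,dy=+2->C
  (3,5):dx=-1,dy=-5->C; (4,5):dx=-4,dy=-7->C
Step 2: C = 9, D = 1, total pairs = 10.
Step 3: tau = (C - D)/(n(n-1)/2) = (9 - 1)/10 = 0.800000.
Step 4: Exact two-sided p-value (enumerate n! = 120 permutations of y under H0): p = 0.083333.
Step 5: alpha = 0.1. reject H0.

tau_b = 0.8000 (C=9, D=1), p = 0.083333, reject H0.


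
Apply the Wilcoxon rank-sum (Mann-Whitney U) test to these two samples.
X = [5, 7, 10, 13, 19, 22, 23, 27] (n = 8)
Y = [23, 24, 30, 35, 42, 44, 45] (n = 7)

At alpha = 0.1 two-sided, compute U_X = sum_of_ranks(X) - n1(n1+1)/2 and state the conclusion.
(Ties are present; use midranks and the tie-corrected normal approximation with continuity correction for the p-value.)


Step 1: Combine and sort all 15 observations; assign midranks.
sorted (value, group): (5,X), (7,X), (10,X), (13,X), (19,X), (22,X), (23,X), (23,Y), (24,Y), (27,X), (30,Y), (35,Y), (42,Y), (44,Y), (45,Y)
ranks: 5->1, 7->2, 10->3, 13->4, 19->5, 22->6, 23->7.5, 23->7.5, 24->9, 27->10, 30->11, 35->12, 42->13, 44->14, 45->15
Step 2: Rank sum for X: R1 = 1 + 2 + 3 + 4 + 5 + 6 + 7.5 + 10 = 38.5.
Step 3: U_X = R1 - n1(n1+1)/2 = 38.5 - 8*9/2 = 38.5 - 36 = 2.5.
       U_Y = n1*n2 - U_X = 56 - 2.5 = 53.5.
Step 4: Ties are present, so use the tie-corrected normal approximation (with continuity correction) for the p-value.
Step 5: p-value = 0.003782; compare to alpha = 0.1. reject H0.

U_X = 2.5, p = 0.003782, reject H0 at alpha = 0.1.


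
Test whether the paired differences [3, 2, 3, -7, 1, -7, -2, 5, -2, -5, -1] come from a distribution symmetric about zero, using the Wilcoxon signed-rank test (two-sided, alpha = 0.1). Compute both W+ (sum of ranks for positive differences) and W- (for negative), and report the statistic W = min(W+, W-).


Step 1: Drop any zero differences (none here) and take |d_i|.
|d| = [3, 2, 3, 7, 1, 7, 2, 5, 2, 5, 1]
Step 2: Midrank |d_i| (ties get averaged ranks).
ranks: |3|->6.5, |2|->4, |3|->6.5, |7|->10.5, |1|->1.5, |7|->10.5, |2|->4, |5|->8.5, |2|->4, |5|->8.5, |1|->1.5
Step 3: Attach original signs; sum ranks with positive sign and with negative sign.
W+ = 6.5 + 4 + 6.5 + 1.5 + 8.5 = 27
W- = 10.5 + 10.5 + 4 + 4 + 8.5 + 1.5 = 39
(Check: W+ + W- = 66 should equal n(n+1)/2 = 66.)
Step 4: Test statistic W = min(W+, W-) = 27.
Step 5: Ties in |d|, so use the tie-corrected normal approximation.
        E[W] = n(n+1)/4 = 11*12/4 = 33.
        Tie groups: |d|=1 (t=2), |d|=2 (t=3), |d|=3 (t=2), |d|=5 (t=2), |d|=7 (t=2); sum(t^3 - t) = 48.
        Var[W] = n(n+1)(2n+1)/24 - sum(t^3-t)/48 = 3036/24 - 48/48 = 125.5.
        z = (W - E[W]) / sqrt(Var[W]) = (27 - 33) / 11.2027 = -0.5356.
        Two-sided p = 2*Phi(z) = 0.592245.
Step 6: alpha = 0.1. fail to reject H0.

W+ = 27, W- = 39, W = min = 27, p = 0.592245, fail to reject H0.


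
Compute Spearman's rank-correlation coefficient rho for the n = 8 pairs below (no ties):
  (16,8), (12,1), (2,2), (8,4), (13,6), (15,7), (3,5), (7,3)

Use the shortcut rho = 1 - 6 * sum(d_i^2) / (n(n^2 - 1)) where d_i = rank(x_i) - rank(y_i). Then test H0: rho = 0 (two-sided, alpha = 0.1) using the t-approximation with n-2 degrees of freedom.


Step 1: Rank x and y separately (midranks; no ties here).
rank(x): 16->8, 12->5, 2->1, 8->4, 13->6, 15->7, 3->2, 7->3
rank(y): 8->8, 1->1, 2->2, 4->4, 6->6, 7->7, 5->5, 3->3
Step 2: d_i = R_x(i) - R_y(i); compute d_i^2.
  (8-8)^2=0, (5-1)^2=16, (1-2)^2=1, (4-4)^2=0, (6-6)^2=0, (7-7)^2=0, (2-5)^2=9, (3-3)^2=0
sum(d^2) = 26.
Step 3: rho = 1 - 6*26 / (8*(8^2 - 1)) = 1 - 156/504 = 0.690476.
Step 4: Under H0, t = rho * sqrt((n-2)/(1-rho^2)) = 2.3382 ~ t(6).
Step 5: Two-sided p-value from the t-distribution with 6 df = 0.057990.
Step 6: alpha = 0.1. reject H0.

rho = 0.6905, p = 0.057990, reject H0 at alpha = 0.1.


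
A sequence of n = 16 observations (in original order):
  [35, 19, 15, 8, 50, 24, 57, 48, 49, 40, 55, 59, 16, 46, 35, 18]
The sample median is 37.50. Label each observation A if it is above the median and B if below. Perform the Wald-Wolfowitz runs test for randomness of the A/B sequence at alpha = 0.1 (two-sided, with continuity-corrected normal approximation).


Step 1: Compute median = 37.50; label A = above, B = below.
Labels in order: BBBBABAAAAAABABB  (n_A = 8, n_B = 8)
Step 2: Count runs R = 7.
Step 3: Under H0 (random ordering), E[R] = 2*n_A*n_B/(n_A+n_B) + 1 = 2*8*8/16 + 1 = 9.0000.
        Var[R] = 2*n_A*n_B*(2*n_A*n_B - n_A - n_B) / ((n_A+n_B)^2 * (n_A+n_B-1)) = 14336/3840 = 3.7333.
        SD[R] = 1.9322.
Step 4: Continuity-corrected z = (R + 0.5 - E[R]) / SD[R] = (7 + 0.5 - 9.0000) / 1.9322 = -0.7763.
Step 5: Two-sided p-value via normal approximation = 2*(1 - Phi(|z|)) = 0.437558.
Step 6: alpha = 0.1. fail to reject H0.

R = 7, z = -0.7763, p = 0.437558, fail to reject H0.


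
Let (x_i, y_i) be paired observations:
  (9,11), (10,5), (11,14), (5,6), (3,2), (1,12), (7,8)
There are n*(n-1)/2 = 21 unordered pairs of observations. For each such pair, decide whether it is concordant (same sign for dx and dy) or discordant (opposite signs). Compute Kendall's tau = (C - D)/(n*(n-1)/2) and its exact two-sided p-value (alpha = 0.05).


Step 1: Enumerate the 21 unordered pairs (i,j) with i<j and classify each by sign(x_j-x_i) * sign(y_j-y_i).
  (1,2):dx=+1,dy=-6->D; (1,3):dx=+2,dy=+3->C; (1,4):dx=-4,dy=-5->C; (1,5):dx=-6,dy=-9->C
  (1,6):dx=-8,dy=+1->D; (1,7):dx=-2,dy=-3->C; (2,3):dx=+1,dy=+9->C; (2,4):dx=-5,dy=+1->D
  (2,5):dx=-7,dy=-3->C; (2,6):dx=-9,dy=+7->D; (2,7):dx=-3,dy=+3->D; (3,4):dx=-6,dy=-8->C
  (3,5):dx=-8,dy=-12->C; (3,6):dx=-10,dy=-2->C; (3,7):dx=-4,dy=-6->C; (4,5):dx=-2,dy=-4->C
  (4,6):dx=-4,dy=+6->D; (4,7):dx=+2,dy=+2->C; (5,6):dx=-2,dy=+10->D; (5,7):dx=+4,dy=+6->C
  (6,7):dx=+6,dy=-4->D
Step 2: C = 13, D = 8, total pairs = 21.
Step 3: tau = (C - D)/(n(n-1)/2) = (13 - 8)/21 = 0.238095.
Step 4: Exact two-sided p-value (enumerate n! = 5040 permutations of y under H0): p = 0.561905.
Step 5: alpha = 0.05. fail to reject H0.

tau_b = 0.2381 (C=13, D=8), p = 0.561905, fail to reject H0.


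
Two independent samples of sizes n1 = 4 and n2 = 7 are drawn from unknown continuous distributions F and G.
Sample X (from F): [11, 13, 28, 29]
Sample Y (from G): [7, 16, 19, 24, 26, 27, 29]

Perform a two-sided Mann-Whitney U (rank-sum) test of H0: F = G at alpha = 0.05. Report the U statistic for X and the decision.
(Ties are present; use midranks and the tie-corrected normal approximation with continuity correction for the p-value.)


Step 1: Combine and sort all 11 observations; assign midranks.
sorted (value, group): (7,Y), (11,X), (13,X), (16,Y), (19,Y), (24,Y), (26,Y), (27,Y), (28,X), (29,X), (29,Y)
ranks: 7->1, 11->2, 13->3, 16->4, 19->5, 24->6, 26->7, 27->8, 28->9, 29->10.5, 29->10.5
Step 2: Rank sum for X: R1 = 2 + 3 + 9 + 10.5 = 24.5.
Step 3: U_X = R1 - n1(n1+1)/2 = 24.5 - 4*5/2 = 24.5 - 10 = 14.5.
       U_Y = n1*n2 - U_X = 28 - 14.5 = 13.5.
Step 4: Ties are present, so use the tie-corrected normal approximation (with continuity correction) for the p-value.
Step 5: p-value = 1.000000; compare to alpha = 0.05. fail to reject H0.

U_X = 14.5, p = 1.000000, fail to reject H0 at alpha = 0.05.


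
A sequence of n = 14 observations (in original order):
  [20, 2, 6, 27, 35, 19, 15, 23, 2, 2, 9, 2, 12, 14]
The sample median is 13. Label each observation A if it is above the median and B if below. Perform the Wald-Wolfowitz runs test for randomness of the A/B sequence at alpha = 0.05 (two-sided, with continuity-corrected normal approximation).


Step 1: Compute median = 13; label A = above, B = below.
Labels in order: ABBAAAAABBBBBA  (n_A = 7, n_B = 7)
Step 2: Count runs R = 5.
Step 3: Under H0 (random ordering), E[R] = 2*n_A*n_B/(n_A+n_B) + 1 = 2*7*7/14 + 1 = 8.0000.
        Var[R] = 2*n_A*n_B*(2*n_A*n_B - n_A - n_B) / ((n_A+n_B)^2 * (n_A+n_B-1)) = 8232/2548 = 3.2308.
        SD[R] = 1.7974.
Step 4: Continuity-corrected z = (R + 0.5 - E[R]) / SD[R] = (5 + 0.5 - 8.0000) / 1.7974 = -1.3909.
Step 5: Two-sided p-value via normal approximation = 2*(1 - Phi(|z|)) = 0.164264.
Step 6: alpha = 0.05. fail to reject H0.

R = 5, z = -1.3909, p = 0.164264, fail to reject H0.


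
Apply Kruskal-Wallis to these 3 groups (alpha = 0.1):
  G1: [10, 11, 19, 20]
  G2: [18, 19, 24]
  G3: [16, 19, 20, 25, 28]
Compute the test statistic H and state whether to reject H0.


Step 1: Combine all N = 12 observations and assign midranks.
sorted (value, group, rank): (10,G1,1), (11,G1,2), (16,G3,3), (18,G2,4), (19,G1,6), (19,G2,6), (19,G3,6), (20,G1,8.5), (20,G3,8.5), (24,G2,10), (25,G3,11), (28,G3,12)
Step 2: Sum ranks within each group.
R_1 = 17.5 (n_1 = 4)
R_2 = 20 (n_2 = 3)
R_3 = 40.5 (n_3 = 5)
Step 3: H = 12/(N(N+1)) * sum(R_i^2/n_i) - 3(N+1)
     = 12/(12*13) * (17.5^2/4 + 20^2/3 + 40.5^2/5) - 3*13
     = 0.076923 * 537.946 - 39
     = 2.380449.
Step 4: Ties present; correction factor C = 1 - 30/(12^3 - 12) = 0.982517. Corrected H = 2.380449 / 0.982517 = 2.422805.
Step 5: Under H0, H ~ chi^2(2); p-value = 0.297779.
Step 6: alpha = 0.1. fail to reject H0.

H = 2.4228, df = 2, p = 0.297779, fail to reject H0.


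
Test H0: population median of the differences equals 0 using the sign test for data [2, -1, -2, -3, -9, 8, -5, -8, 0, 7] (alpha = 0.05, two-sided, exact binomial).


Step 1: Discard zero differences. Original n = 10; n_eff = number of nonzero differences = 9.
Nonzero differences (with sign): +2, -1, -2, -3, -9, +8, -5, -8, +7
Step 2: Count signs: positive = 3, negative = 6.
Step 3: Under H0: P(positive) = 0.5, so the number of positives S ~ Bin(9, 0.5).
Step 4: Two-sided exact p-value = sum of Bin(9,0.5) probabilities at or below the observed probability = 0.507812.
Step 5: alpha = 0.05. fail to reject H0.

n_eff = 9, pos = 3, neg = 6, p = 0.507812, fail to reject H0.


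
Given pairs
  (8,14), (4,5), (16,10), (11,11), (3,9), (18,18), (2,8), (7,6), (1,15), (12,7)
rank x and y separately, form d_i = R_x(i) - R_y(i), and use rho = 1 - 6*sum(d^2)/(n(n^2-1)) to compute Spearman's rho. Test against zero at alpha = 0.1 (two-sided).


Step 1: Rank x and y separately (midranks; no ties here).
rank(x): 8->6, 4->4, 16->9, 11->7, 3->3, 18->10, 2->2, 7->5, 1->1, 12->8
rank(y): 14->8, 5->1, 10->6, 11->7, 9->5, 18->10, 8->4, 6->2, 15->9, 7->3
Step 2: d_i = R_x(i) - R_y(i); compute d_i^2.
  (6-8)^2=4, (4-1)^2=9, (9-6)^2=9, (7-7)^2=0, (3-5)^2=4, (10-10)^2=0, (2-4)^2=4, (5-2)^2=9, (1-9)^2=64, (8-3)^2=25
sum(d^2) = 128.
Step 3: rho = 1 - 6*128 / (10*(10^2 - 1)) = 1 - 768/990 = 0.224242.
Step 4: Under H0, t = rho * sqrt((n-2)/(1-rho^2)) = 0.6508 ~ t(8).
Step 5: Two-sided p-value from the t-distribution with 8 df = 0.533401.
Step 6: alpha = 0.1. fail to reject H0.

rho = 0.2242, p = 0.533401, fail to reject H0 at alpha = 0.1.


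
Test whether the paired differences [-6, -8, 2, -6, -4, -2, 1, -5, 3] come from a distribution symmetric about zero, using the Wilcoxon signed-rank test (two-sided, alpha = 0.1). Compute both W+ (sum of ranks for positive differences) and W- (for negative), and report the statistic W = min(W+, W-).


Step 1: Drop any zero differences (none here) and take |d_i|.
|d| = [6, 8, 2, 6, 4, 2, 1, 5, 3]
Step 2: Midrank |d_i| (ties get averaged ranks).
ranks: |6|->7.5, |8|->9, |2|->2.5, |6|->7.5, |4|->5, |2|->2.5, |1|->1, |5|->6, |3|->4
Step 3: Attach original signs; sum ranks with positive sign and with negative sign.
W+ = 2.5 + 1 + 4 = 7.5
W- = 7.5 + 9 + 7.5 + 5 + 2.5 + 6 = 37.5
(Check: W+ + W- = 45 should equal n(n+1)/2 = 45.)
Step 4: Test statistic W = min(W+, W-) = 7.5.
Step 5: Ties in |d|, so use the tie-corrected normal approximation.
        E[W] = n(n+1)/4 = 9*10/4 = 22.5.
        Tie groups: |d|=2 (t=2), |d|=6 (t=2); sum(t^3 - t) = 12.
        Var[W] = n(n+1)(2n+1)/24 - sum(t^3-t)/48 = 1710/24 - 12/48 = 71.
        z = (W - E[W]) / sqrt(Var[W]) = (7.5 - 22.5) / 8.4261 = -1.7802.
        Two-sided p = 2*Phi(z) = 0.075048.
Step 6: alpha = 0.1. reject H0.

W+ = 7.5, W- = 37.5, W = min = 7.5, p = 0.075048, reject H0.


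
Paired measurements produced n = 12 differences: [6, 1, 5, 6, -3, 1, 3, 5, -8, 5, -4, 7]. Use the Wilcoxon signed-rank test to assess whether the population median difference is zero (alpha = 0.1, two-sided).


Step 1: Drop any zero differences (none here) and take |d_i|.
|d| = [6, 1, 5, 6, 3, 1, 3, 5, 8, 5, 4, 7]
Step 2: Midrank |d_i| (ties get averaged ranks).
ranks: |6|->9.5, |1|->1.5, |5|->7, |6|->9.5, |3|->3.5, |1|->1.5, |3|->3.5, |5|->7, |8|->12, |5|->7, |4|->5, |7|->11
Step 3: Attach original signs; sum ranks with positive sign and with negative sign.
W+ = 9.5 + 1.5 + 7 + 9.5 + 1.5 + 3.5 + 7 + 7 + 11 = 57.5
W- = 3.5 + 12 + 5 = 20.5
(Check: W+ + W- = 78 should equal n(n+1)/2 = 78.)
Step 4: Test statistic W = min(W+, W-) = 20.5.
Step 5: Ties in |d|, so use the tie-corrected normal approximation.
        E[W] = n(n+1)/4 = 12*13/4 = 39.
        Tie groups: |d|=1 (t=2), |d|=3 (t=2), |d|=5 (t=3), |d|=6 (t=2); sum(t^3 - t) = 42.
        Var[W] = n(n+1)(2n+1)/24 - sum(t^3-t)/48 = 3900/24 - 42/48 = 161.625.
        z = (W - E[W]) / sqrt(Var[W]) = (20.5 - 39) / 12.7132 = -1.4552.
        Two-sided p = 2*Phi(z) = 0.145619.
Step 6: alpha = 0.1. fail to reject H0.

W+ = 57.5, W- = 20.5, W = min = 20.5, p = 0.145619, fail to reject H0.


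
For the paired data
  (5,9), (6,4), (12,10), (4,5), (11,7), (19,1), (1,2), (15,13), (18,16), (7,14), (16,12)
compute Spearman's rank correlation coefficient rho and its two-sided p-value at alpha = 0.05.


Step 1: Rank x and y separately (midranks; no ties here).
rank(x): 5->3, 6->4, 12->7, 4->2, 11->6, 19->11, 1->1, 15->8, 18->10, 7->5, 16->9
rank(y): 9->6, 4->3, 10->7, 5->4, 7->5, 1->1, 2->2, 13->9, 16->11, 14->10, 12->8
Step 2: d_i = R_x(i) - R_y(i); compute d_i^2.
  (3-6)^2=9, (4-3)^2=1, (7-7)^2=0, (2-4)^2=4, (6-5)^2=1, (11-1)^2=100, (1-2)^2=1, (8-9)^2=1, (10-11)^2=1, (5-10)^2=25, (9-8)^2=1
sum(d^2) = 144.
Step 3: rho = 1 - 6*144 / (11*(11^2 - 1)) = 1 - 864/1320 = 0.345455.
Step 4: Under H0, t = rho * sqrt((n-2)/(1-rho^2)) = 1.1044 ~ t(9).
Step 5: Two-sided p-value from the t-distribution with 9 df = 0.298089.
Step 6: alpha = 0.05. fail to reject H0.

rho = 0.3455, p = 0.298089, fail to reject H0 at alpha = 0.05.


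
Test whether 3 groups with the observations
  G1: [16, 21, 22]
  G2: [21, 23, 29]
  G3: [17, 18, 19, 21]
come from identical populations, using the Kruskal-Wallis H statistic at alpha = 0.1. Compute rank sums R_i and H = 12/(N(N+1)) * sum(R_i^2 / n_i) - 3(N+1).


Step 1: Combine all N = 10 observations and assign midranks.
sorted (value, group, rank): (16,G1,1), (17,G3,2), (18,G3,3), (19,G3,4), (21,G1,6), (21,G2,6), (21,G3,6), (22,G1,8), (23,G2,9), (29,G2,10)
Step 2: Sum ranks within each group.
R_1 = 15 (n_1 = 3)
R_2 = 25 (n_2 = 3)
R_3 = 15 (n_3 = 4)
Step 3: H = 12/(N(N+1)) * sum(R_i^2/n_i) - 3(N+1)
     = 12/(10*11) * (15^2/3 + 25^2/3 + 15^2/4) - 3*11
     = 0.109091 * 339.583 - 33
     = 4.045455.
Step 4: Ties present; correction factor C = 1 - 24/(10^3 - 10) = 0.975758. Corrected H = 4.045455 / 0.975758 = 4.145963.
Step 5: Under H0, H ~ chi^2(2); p-value = 0.125810.
Step 6: alpha = 0.1. fail to reject H0.

H = 4.1460, df = 2, p = 0.125810, fail to reject H0.


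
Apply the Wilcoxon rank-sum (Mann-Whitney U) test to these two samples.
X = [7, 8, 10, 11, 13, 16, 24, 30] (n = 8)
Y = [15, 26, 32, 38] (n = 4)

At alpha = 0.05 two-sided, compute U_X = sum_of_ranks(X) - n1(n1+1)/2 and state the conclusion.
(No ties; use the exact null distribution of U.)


Step 1: Combine and sort all 12 observations; assign midranks.
sorted (value, group): (7,X), (8,X), (10,X), (11,X), (13,X), (15,Y), (16,X), (24,X), (26,Y), (30,X), (32,Y), (38,Y)
ranks: 7->1, 8->2, 10->3, 11->4, 13->5, 15->6, 16->7, 24->8, 26->9, 30->10, 32->11, 38->12
Step 2: Rank sum for X: R1 = 1 + 2 + 3 + 4 + 5 + 7 + 8 + 10 = 40.
Step 3: U_X = R1 - n1(n1+1)/2 = 40 - 8*9/2 = 40 - 36 = 4.
       U_Y = n1*n2 - U_X = 32 - 4 = 28.
Step 4: No ties, so the exact null distribution of U (based on enumerating the C(12,8) = 495 equally likely rank assignments) gives the two-sided p-value.
Step 5: p-value = 0.048485; compare to alpha = 0.05. reject H0.

U_X = 4, p = 0.048485, reject H0 at alpha = 0.05.


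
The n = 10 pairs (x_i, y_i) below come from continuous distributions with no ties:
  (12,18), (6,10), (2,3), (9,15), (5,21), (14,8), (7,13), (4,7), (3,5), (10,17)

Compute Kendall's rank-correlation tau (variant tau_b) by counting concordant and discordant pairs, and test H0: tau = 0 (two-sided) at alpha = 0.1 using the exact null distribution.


Step 1: Enumerate the 45 unordered pairs (i,j) with i<j and classify each by sign(x_j-x_i) * sign(y_j-y_i).
  (1,2):dx=-6,dy=-8->C; (1,3):dx=-10,dy=-15->C; (1,4):dx=-3,dy=-3->C; (1,5):dx=-7,dy=+3->D
  (1,6):dx=+2,dy=-10->D; (1,7):dx=-5,dy=-5->C; (1,8):dx=-8,dy=-11->C; (1,9):dx=-9,dy=-13->C
  (1,10):dx=-2,dy=-1->C; (2,3):dx=-4,dy=-7->C; (2,4):dx=+3,dy=+5->C; (2,5):dx=-1,dy=+11->D
  (2,6):dx=+8,dy=-2->D; (2,7):dx=+1,dy=+3->C; (2,8):dx=-2,dy=-3->C; (2,9):dx=-3,dy=-5->C
  (2,10):dx=+4,dy=+7->C; (3,4):dx=+7,dy=+12->C; (3,5):dx=+3,dy=+18->C; (3,6):dx=+12,dy=+5->C
  (3,7):dx=+5,dy=+10->C; (3,8):dx=+2,dy=+4->C; (3,9):dx=+1,dy=+2->C; (3,10):dx=+8,dy=+14->C
  (4,5):dx=-4,dy=+6->D; (4,6):dx=+5,dy=-7->D; (4,7):dx=-2,dy=-2->C; (4,8):dx=-5,dy=-8->C
  (4,9):dx=-6,dy=-10->C; (4,10):dx=+1,dy=+2->C; (5,6):dx=+9,dy=-13->D; (5,7):dx=+2,dy=-8->D
  (5,8):dx=-1,dy=-14->C; (5,9):dx=-2,dy=-16->C; (5,10):dx=+5,dy=-4->D; (6,7):dx=-7,dy=+5->D
  (6,8):dx=-10,dy=-1->C; (6,9):dx=-11,dy=-3->C; (6,10):dx=-4,dy=+9->D; (7,8):dx=-3,dy=-6->C
  (7,9):dx=-4,dy=-8->C; (7,10):dx=+3,dy=+4->C; (8,9):dx=-1,dy=-2->C; (8,10):dx=+6,dy=+10->C
  (9,10):dx=+7,dy=+12->C
Step 2: C = 34, D = 11, total pairs = 45.
Step 3: tau = (C - D)/(n(n-1)/2) = (34 - 11)/45 = 0.511111.
Step 4: Exact two-sided p-value (enumerate n! = 3628800 permutations of y under H0): p = 0.046623.
Step 5: alpha = 0.1. reject H0.

tau_b = 0.5111 (C=34, D=11), p = 0.046623, reject H0.


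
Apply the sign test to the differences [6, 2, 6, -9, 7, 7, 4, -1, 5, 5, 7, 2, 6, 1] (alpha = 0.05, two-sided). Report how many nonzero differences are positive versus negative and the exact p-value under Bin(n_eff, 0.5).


Step 1: Discard zero differences. Original n = 14; n_eff = number of nonzero differences = 14.
Nonzero differences (with sign): +6, +2, +6, -9, +7, +7, +4, -1, +5, +5, +7, +2, +6, +1
Step 2: Count signs: positive = 12, negative = 2.
Step 3: Under H0: P(positive) = 0.5, so the number of positives S ~ Bin(14, 0.5).
Step 4: Two-sided exact p-value = sum of Bin(14,0.5) probabilities at or below the observed probability = 0.012939.
Step 5: alpha = 0.05. reject H0.

n_eff = 14, pos = 12, neg = 2, p = 0.012939, reject H0.


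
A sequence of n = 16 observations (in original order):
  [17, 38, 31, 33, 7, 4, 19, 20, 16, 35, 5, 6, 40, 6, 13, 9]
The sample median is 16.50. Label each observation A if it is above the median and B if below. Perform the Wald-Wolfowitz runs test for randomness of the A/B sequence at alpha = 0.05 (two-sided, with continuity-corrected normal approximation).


Step 1: Compute median = 16.50; label A = above, B = below.
Labels in order: AAAABBAABABBABBB  (n_A = 8, n_B = 8)
Step 2: Count runs R = 8.
Step 3: Under H0 (random ordering), E[R] = 2*n_A*n_B/(n_A+n_B) + 1 = 2*8*8/16 + 1 = 9.0000.
        Var[R] = 2*n_A*n_B*(2*n_A*n_B - n_A - n_B) / ((n_A+n_B)^2 * (n_A+n_B-1)) = 14336/3840 = 3.7333.
        SD[R] = 1.9322.
Step 4: Continuity-corrected z = (R + 0.5 - E[R]) / SD[R] = (8 + 0.5 - 9.0000) / 1.9322 = -0.2588.
Step 5: Two-sided p-value via normal approximation = 2*(1 - Phi(|z|)) = 0.795809.
Step 6: alpha = 0.05. fail to reject H0.

R = 8, z = -0.2588, p = 0.795809, fail to reject H0.


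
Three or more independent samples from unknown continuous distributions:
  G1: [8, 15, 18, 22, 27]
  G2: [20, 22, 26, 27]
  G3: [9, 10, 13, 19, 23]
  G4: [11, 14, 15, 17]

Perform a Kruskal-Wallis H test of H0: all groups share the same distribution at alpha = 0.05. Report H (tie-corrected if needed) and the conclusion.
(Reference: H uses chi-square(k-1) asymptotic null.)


Step 1: Combine all N = 18 observations and assign midranks.
sorted (value, group, rank): (8,G1,1), (9,G3,2), (10,G3,3), (11,G4,4), (13,G3,5), (14,G4,6), (15,G1,7.5), (15,G4,7.5), (17,G4,9), (18,G1,10), (19,G3,11), (20,G2,12), (22,G1,13.5), (22,G2,13.5), (23,G3,15), (26,G2,16), (27,G1,17.5), (27,G2,17.5)
Step 2: Sum ranks within each group.
R_1 = 49.5 (n_1 = 5)
R_2 = 59 (n_2 = 4)
R_3 = 36 (n_3 = 5)
R_4 = 26.5 (n_4 = 4)
Step 3: H = 12/(N(N+1)) * sum(R_i^2/n_i) - 3(N+1)
     = 12/(18*19) * (49.5^2/5 + 59^2/4 + 36^2/5 + 26.5^2/4) - 3*19
     = 0.035088 * 1795.06 - 57
     = 5.984649.
Step 4: Ties present; correction factor C = 1 - 18/(18^3 - 18) = 0.996904. Corrected H = 5.984649 / 0.996904 = 6.003235.
Step 5: Under H0, H ~ chi^2(3); p-value = 0.111453.
Step 6: alpha = 0.05. fail to reject H0.

H = 6.0032, df = 3, p = 0.111453, fail to reject H0.


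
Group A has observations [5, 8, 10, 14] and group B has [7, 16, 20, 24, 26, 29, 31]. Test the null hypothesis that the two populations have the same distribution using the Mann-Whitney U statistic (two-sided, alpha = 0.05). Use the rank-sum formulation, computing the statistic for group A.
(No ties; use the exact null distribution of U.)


Step 1: Combine and sort all 11 observations; assign midranks.
sorted (value, group): (5,X), (7,Y), (8,X), (10,X), (14,X), (16,Y), (20,Y), (24,Y), (26,Y), (29,Y), (31,Y)
ranks: 5->1, 7->2, 8->3, 10->4, 14->5, 16->6, 20->7, 24->8, 26->9, 29->10, 31->11
Step 2: Rank sum for X: R1 = 1 + 3 + 4 + 5 = 13.
Step 3: U_X = R1 - n1(n1+1)/2 = 13 - 4*5/2 = 13 - 10 = 3.
       U_Y = n1*n2 - U_X = 28 - 3 = 25.
Step 4: No ties, so the exact null distribution of U (based on enumerating the C(11,4) = 330 equally likely rank assignments) gives the two-sided p-value.
Step 5: p-value = 0.042424; compare to alpha = 0.05. reject H0.

U_X = 3, p = 0.042424, reject H0 at alpha = 0.05.


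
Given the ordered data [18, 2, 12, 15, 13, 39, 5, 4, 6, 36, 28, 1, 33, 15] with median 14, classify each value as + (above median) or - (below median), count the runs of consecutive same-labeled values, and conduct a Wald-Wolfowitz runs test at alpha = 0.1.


Step 1: Compute median = 14; label A = above, B = below.
Labels in order: ABBABABBBAABAA  (n_A = 7, n_B = 7)
Step 2: Count runs R = 9.
Step 3: Under H0 (random ordering), E[R] = 2*n_A*n_B/(n_A+n_B) + 1 = 2*7*7/14 + 1 = 8.0000.
        Var[R] = 2*n_A*n_B*(2*n_A*n_B - n_A - n_B) / ((n_A+n_B)^2 * (n_A+n_B-1)) = 8232/2548 = 3.2308.
        SD[R] = 1.7974.
Step 4: Continuity-corrected z = (R - 0.5 - E[R]) / SD[R] = (9 - 0.5 - 8.0000) / 1.7974 = 0.2782.
Step 5: Two-sided p-value via normal approximation = 2*(1 - Phi(|z|)) = 0.780879.
Step 6: alpha = 0.1. fail to reject H0.

R = 9, z = 0.2782, p = 0.780879, fail to reject H0.


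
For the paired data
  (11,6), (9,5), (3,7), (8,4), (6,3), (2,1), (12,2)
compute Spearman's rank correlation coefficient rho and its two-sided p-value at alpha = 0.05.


Step 1: Rank x and y separately (midranks; no ties here).
rank(x): 11->6, 9->5, 3->2, 8->4, 6->3, 2->1, 12->7
rank(y): 6->6, 5->5, 7->7, 4->4, 3->3, 1->1, 2->2
Step 2: d_i = R_x(i) - R_y(i); compute d_i^2.
  (6-6)^2=0, (5-5)^2=0, (2-7)^2=25, (4-4)^2=0, (3-3)^2=0, (1-1)^2=0, (7-2)^2=25
sum(d^2) = 50.
Step 3: rho = 1 - 6*50 / (7*(7^2 - 1)) = 1 - 300/336 = 0.107143.
Step 4: Under H0, t = rho * sqrt((n-2)/(1-rho^2)) = 0.2410 ~ t(5).
Step 5: Two-sided p-value from the t-distribution with 5 df = 0.819151.
Step 6: alpha = 0.05. fail to reject H0.

rho = 0.1071, p = 0.819151, fail to reject H0 at alpha = 0.05.


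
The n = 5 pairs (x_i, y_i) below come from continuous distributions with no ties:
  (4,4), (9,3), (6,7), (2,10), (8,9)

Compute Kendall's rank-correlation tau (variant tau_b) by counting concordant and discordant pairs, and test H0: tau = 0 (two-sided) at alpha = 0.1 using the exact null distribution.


Step 1: Enumerate the 10 unordered pairs (i,j) with i<j and classify each by sign(x_j-x_i) * sign(y_j-y_i).
  (1,2):dx=+5,dy=-1->D; (1,3):dx=+2,dy=+3->C; (1,4):dx=-2,dy=+6->D; (1,5):dx=+4,dy=+5->C
  (2,3):dx=-3,dy=+4->D; (2,4):dx=-7,dy=+7->D; (2,5):dx=-1,dy=+6->D; (3,4):dx=-4,dy=+3->D
  (3,5):dx=+2,dy=+2->C; (4,5):dx=+6,dy=-1->D
Step 2: C = 3, D = 7, total pairs = 10.
Step 3: tau = (C - D)/(n(n-1)/2) = (3 - 7)/10 = -0.400000.
Step 4: Exact two-sided p-value (enumerate n! = 120 permutations of y under H0): p = 0.483333.
Step 5: alpha = 0.1. fail to reject H0.

tau_b = -0.4000 (C=3, D=7), p = 0.483333, fail to reject H0.


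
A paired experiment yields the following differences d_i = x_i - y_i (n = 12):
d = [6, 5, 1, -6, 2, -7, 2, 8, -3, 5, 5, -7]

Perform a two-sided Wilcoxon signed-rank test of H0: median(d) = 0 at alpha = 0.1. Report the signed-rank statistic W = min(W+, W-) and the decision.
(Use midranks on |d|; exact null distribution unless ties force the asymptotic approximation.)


Step 1: Drop any zero differences (none here) and take |d_i|.
|d| = [6, 5, 1, 6, 2, 7, 2, 8, 3, 5, 5, 7]
Step 2: Midrank |d_i| (ties get averaged ranks).
ranks: |6|->8.5, |5|->6, |1|->1, |6|->8.5, |2|->2.5, |7|->10.5, |2|->2.5, |8|->12, |3|->4, |5|->6, |5|->6, |7|->10.5
Step 3: Attach original signs; sum ranks with positive sign and with negative sign.
W+ = 8.5 + 6 + 1 + 2.5 + 2.5 + 12 + 6 + 6 = 44.5
W- = 8.5 + 10.5 + 4 + 10.5 = 33.5
(Check: W+ + W- = 78 should equal n(n+1)/2 = 78.)
Step 4: Test statistic W = min(W+, W-) = 33.5.
Step 5: Ties in |d|, so use the tie-corrected normal approximation.
        E[W] = n(n+1)/4 = 12*13/4 = 39.
        Tie groups: |d|=2 (t=2), |d|=5 (t=3), |d|=6 (t=2), |d|=7 (t=2); sum(t^3 - t) = 42.
        Var[W] = n(n+1)(2n+1)/24 - sum(t^3-t)/48 = 3900/24 - 42/48 = 161.625.
        z = (W - E[W]) / sqrt(Var[W]) = (33.5 - 39) / 12.7132 = -0.4326.
        Two-sided p = 2*Phi(z) = 0.665290.
Step 6: alpha = 0.1. fail to reject H0.

W+ = 44.5, W- = 33.5, W = min = 33.5, p = 0.665290, fail to reject H0.


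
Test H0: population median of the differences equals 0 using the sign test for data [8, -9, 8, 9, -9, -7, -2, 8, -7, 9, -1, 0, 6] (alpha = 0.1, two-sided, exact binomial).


Step 1: Discard zero differences. Original n = 13; n_eff = number of nonzero differences = 12.
Nonzero differences (with sign): +8, -9, +8, +9, -9, -7, -2, +8, -7, +9, -1, +6
Step 2: Count signs: positive = 6, negative = 6.
Step 3: Under H0: P(positive) = 0.5, so the number of positives S ~ Bin(12, 0.5).
Step 4: Two-sided exact p-value = sum of Bin(12,0.5) probabilities at or below the observed probability = 1.000000.
Step 5: alpha = 0.1. fail to reject H0.

n_eff = 12, pos = 6, neg = 6, p = 1.000000, fail to reject H0.


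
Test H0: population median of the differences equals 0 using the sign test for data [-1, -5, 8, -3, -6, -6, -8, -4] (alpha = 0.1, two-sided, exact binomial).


Step 1: Discard zero differences. Original n = 8; n_eff = number of nonzero differences = 8.
Nonzero differences (with sign): -1, -5, +8, -3, -6, -6, -8, -4
Step 2: Count signs: positive = 1, negative = 7.
Step 3: Under H0: P(positive) = 0.5, so the number of positives S ~ Bin(8, 0.5).
Step 4: Two-sided exact p-value = sum of Bin(8,0.5) probabilities at or below the observed probability = 0.070312.
Step 5: alpha = 0.1. reject H0.

n_eff = 8, pos = 1, neg = 7, p = 0.070312, reject H0.


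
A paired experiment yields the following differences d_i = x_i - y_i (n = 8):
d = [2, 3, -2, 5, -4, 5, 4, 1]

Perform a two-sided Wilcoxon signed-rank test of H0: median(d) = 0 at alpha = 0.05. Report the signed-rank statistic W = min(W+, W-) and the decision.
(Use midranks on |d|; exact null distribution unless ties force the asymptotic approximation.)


Step 1: Drop any zero differences (none here) and take |d_i|.
|d| = [2, 3, 2, 5, 4, 5, 4, 1]
Step 2: Midrank |d_i| (ties get averaged ranks).
ranks: |2|->2.5, |3|->4, |2|->2.5, |5|->7.5, |4|->5.5, |5|->7.5, |4|->5.5, |1|->1
Step 3: Attach original signs; sum ranks with positive sign and with negative sign.
W+ = 2.5 + 4 + 7.5 + 7.5 + 5.5 + 1 = 28
W- = 2.5 + 5.5 = 8
(Check: W+ + W- = 36 should equal n(n+1)/2 = 36.)
Step 4: Test statistic W = min(W+, W-) = 8.
Step 5: Ties in |d|, so use the tie-corrected normal approximation.
        E[W] = n(n+1)/4 = 8*9/4 = 18.
        Tie groups: |d|=2 (t=2), |d|=4 (t=2), |d|=5 (t=2); sum(t^3 - t) = 18.
        Var[W] = n(n+1)(2n+1)/24 - sum(t^3-t)/48 = 1224/24 - 18/48 = 50.625.
        z = (W - E[W]) / sqrt(Var[W]) = (8 - 18) / 7.1151 = -1.4055.
        Two-sided p = 2*Phi(z) = 0.159886.
Step 6: alpha = 0.05. fail to reject H0.

W+ = 28, W- = 8, W = min = 8, p = 0.159886, fail to reject H0.
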